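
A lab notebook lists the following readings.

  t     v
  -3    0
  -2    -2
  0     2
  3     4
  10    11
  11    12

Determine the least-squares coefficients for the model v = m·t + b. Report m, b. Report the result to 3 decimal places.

m = 0.943, b = 1.512

Forming XᵀX = [[243, 19]; [19, 6]] and Xᵀv = [258, 27]ᵀ gives XᵀX·[m, b]ᵀ = Xᵀv.
det = 243·6 − 19² = 1097.
m = (258·6 − 19·27)/1097 = 1035/1097; b = (243·27 − 19·258)/1097 = 1659/1097.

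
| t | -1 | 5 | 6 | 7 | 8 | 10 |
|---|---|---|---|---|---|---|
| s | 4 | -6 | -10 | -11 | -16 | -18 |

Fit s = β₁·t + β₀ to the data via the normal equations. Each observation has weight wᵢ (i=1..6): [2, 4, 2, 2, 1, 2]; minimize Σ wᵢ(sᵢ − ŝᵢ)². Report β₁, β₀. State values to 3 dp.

From the data, Σwᵢ·t·t = 536, Σwᵢ·t = 72, Σwᵢ·1 = 13.
For MᵀWs: Σwᵢ·t·s = -890, Σwᵢ·s = -110.
So MᵀWM·[β₁, β₀]ᵀ = MᵀWs: [[536, 72]; [72, 13]]·[β₁, β₀]ᵀ = [-890, -110]ᵀ.
Determinant 536·13 − 72² = 1784.
β₁ = ((-890)·13 − 72·(-110))/1784 = -1825/892; β₀ = (536·(-110) − 72·(-890))/1784 = 640/223.

β₁ = -2.046, β₀ = 2.870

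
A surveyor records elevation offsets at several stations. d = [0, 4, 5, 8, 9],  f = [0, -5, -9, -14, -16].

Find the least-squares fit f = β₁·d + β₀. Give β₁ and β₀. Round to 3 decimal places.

The normal equations are: 186·β₁ + 26·β₀ = -321;  26·β₁ + 5·β₀ = -44.
(Σd·d = 186, Σd = 26, Σ1 = 5, Σd·f = -321, Σf = -44.)
Determinant 186·5 − 26² = 254.
β₁ = ((-321)·5 − 26·(-44))/254 = -461/254; β₀ = (186·(-44) − 26·(-321))/254 = 81/127.

β₁ = -1.815, β₀ = 0.638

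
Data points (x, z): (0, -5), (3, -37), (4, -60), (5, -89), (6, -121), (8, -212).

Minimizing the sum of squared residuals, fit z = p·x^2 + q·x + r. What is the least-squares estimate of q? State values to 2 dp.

Entries of MᵀM: Σx^2·x^2 = 6354, Σx^2·x = 944, Σx^2 = 150, Σx·x = 150, Σx = 26, Σ1 = 6.
Right-hand side: Σx^2·z = -21442, Σx·z = -3218, Σz = -524.
So MᵀM·[p, q, r]ᵀ = Mᵀz: [[6354, 944, 150]; [944, 150, 26]; [150, 26, 6]]·[p, q, r]ᵀ = [-21442, -3218, -524]ᵀ.
Row-reducing yields p = -3527/1155, q = -73/55, r = -6052/1155.

q = -1.33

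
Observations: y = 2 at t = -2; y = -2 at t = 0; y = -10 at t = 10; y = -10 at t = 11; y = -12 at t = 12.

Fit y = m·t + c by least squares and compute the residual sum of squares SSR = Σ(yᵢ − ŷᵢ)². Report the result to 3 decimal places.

The normal equations are: 369·m + 31·c = -358;  31·m + 5·c = -32.
(Σt·t = 369, Σt = 31, Σ1 = 5, Σt·y = -358, Σy = -32.)
det = 369·5 − 31² = 884.
m = ((-358)·5 − 31·(-32))/884 = -399/442; c = (369·(-32) − 31·(-358))/884 = -355/442.
Residuals: 441/442, -529/442, -75/442, 162/221, -161/442; SSR = 691/221.

SSR = 3.127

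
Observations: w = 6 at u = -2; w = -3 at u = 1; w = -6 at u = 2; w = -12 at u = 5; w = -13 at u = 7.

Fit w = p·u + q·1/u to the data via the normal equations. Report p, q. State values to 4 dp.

p = -2.0233, q = -2.0126

Forming AᵀA = [[83, 5]; [5, 3823/2450]] and Aᵀw = [-178, -464/35]ᵀ gives AᵀA·[p, q]ᵀ = Aᵀw.
Δ = 83·(3823/2450) − 5² = 256059/2450.
p = ((-178)·(3823/2450) − 5·(-464/35))/(256059/2450) = -57566/28451; q = (83·(-464/35) − 5·(-178))/(256059/2450) = -57260/28451.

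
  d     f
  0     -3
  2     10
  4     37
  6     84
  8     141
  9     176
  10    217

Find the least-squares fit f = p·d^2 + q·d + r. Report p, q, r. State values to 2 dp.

p = 1.93, q = 2.60, r = -3.09

The normal equations are: 22225·p + 2529·q + 301·r = 48636;  2529·p + 301·q + 39·r = 5554;  301·p + 39·q + 7·r = 662.
(Σd^2·d^2 = 22225, Σd^2·d = 2529, Σd^2 = 301, Σd·d = 301, Σd = 39, Σ1 = 7, Σd^2·f = 48636, Σd·f = 5554, Σf = 662.)
Solving the 3×3 system (Gaussian elimination) gives p = 173125/89481, q = 11060/4261, r = -276049/89481.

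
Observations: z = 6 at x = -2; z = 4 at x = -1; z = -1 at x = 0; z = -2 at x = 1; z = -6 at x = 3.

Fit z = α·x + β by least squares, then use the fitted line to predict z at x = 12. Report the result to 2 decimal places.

ẑ = -28.66

Sums needed: Σx·x = 15, Σx = 1, Σ1 = 5.
And Σx·z = -36, Σz = 1.
Δ = 15·5 − 1² = 74.
α = ((-36)·5 − 1·1)/74 = -181/74; β = (15·1 − 1·(-36))/74 = 51/74.
At x = 12: ẑ = (-181/74)·(12) + (51/74)·(1) = -2121/74.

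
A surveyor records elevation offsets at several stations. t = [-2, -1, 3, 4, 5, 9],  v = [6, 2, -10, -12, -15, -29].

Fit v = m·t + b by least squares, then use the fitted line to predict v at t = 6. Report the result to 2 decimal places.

v̂ = -18.96

The normal equations are: 136·m + 18·b = -428;  18·m + 6·b = -58.
(Σt·t = 136, Σt = 18, Σ1 = 6, Σt·v = -428, Σv = -58.)
Δ = 136·6 − 18² = 492.
m = ((-428)·6 − 18·(-58))/492 = -127/41; b = (136·(-58) − 18·(-428))/492 = -46/123.
At t = 6: v̂ = (-127/41)·(6) + (-46/123)·(1) = -2332/123.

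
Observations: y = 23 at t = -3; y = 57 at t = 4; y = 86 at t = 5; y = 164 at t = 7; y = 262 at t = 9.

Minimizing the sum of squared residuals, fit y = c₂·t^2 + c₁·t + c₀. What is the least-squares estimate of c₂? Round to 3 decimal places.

c₂ = 3.010

The normal system AᵀA·[c₂, c₁, c₀]ᵀ = Aᵀy is [[9924, 1234, 180]; [1234, 180, 22]; [180, 22, 5]]·[c₂, c₁, c₀]ᵀ = [32527, 4095, 592]ᵀ.
Inverting the 3×3 Gram matrix, [c₂, c₁, c₀]ᵀ = [52773/17534, 438047/227942, 181581/113971]ᵀ.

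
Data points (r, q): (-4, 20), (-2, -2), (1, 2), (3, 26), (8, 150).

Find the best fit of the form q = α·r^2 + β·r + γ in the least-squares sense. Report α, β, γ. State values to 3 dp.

α = 2.033, β = 2.843, γ = -2.426

Entries of XᵀX: Σr^2·r^2 = 4450, Σr^2·r = 468, Σr^2 = 94, Σr·r = 94, Σr = 6, Σ1 = 5.
And Σr^2·q = 10148, Σr·q = 1204, Σq = 196.
So XᵀX·[α, β, γ]ᵀ = Xᵀq: [[4450, 468, 94]; [468, 94, 6]; [94, 6, 5]]·[α, β, γ]ᵀ = [10148, 1204, 196]ᵀ.
Solving the 3×3 system (Gaussian elimination) gives α = 54222/26675, β = 75842/26675, γ = -5884/2425.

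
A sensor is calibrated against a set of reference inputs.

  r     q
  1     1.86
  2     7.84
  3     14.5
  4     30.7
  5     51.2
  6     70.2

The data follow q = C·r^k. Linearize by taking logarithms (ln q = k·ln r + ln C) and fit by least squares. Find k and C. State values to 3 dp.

Let Y = ln q. Fitting Y = k·ln r + ln C by least squares:
AᵀA = [[9.4099, 6.5793]; [6.5793, 6]], rhs = [23.0640, 16.9653]ᵀ  (here Σln r = 6.5793, Σ(ln r)² = 9.4099, Σln q = 16.9653, Σln r·ln q = 23.0640).
Δ = 9.4099·6 − (6.5793)² = 13.1729; k = (23.0640·6 − 6.5793·16.9653)/13.1729 = 2.03180, ln C = (9.4099·16.9653 − 6.5793·23.0640)/13.1729 = 0.59959, so C = exp(0.59959) = 1.82138.

k = 2.032, C = 1.821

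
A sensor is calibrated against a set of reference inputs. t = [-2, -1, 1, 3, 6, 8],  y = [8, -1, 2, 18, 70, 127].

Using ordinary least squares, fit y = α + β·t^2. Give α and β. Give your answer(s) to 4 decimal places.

α = -0.8600, β = 1.9927

Forming AᵀA = [[6, 115]; [115, 5491]] and Aᵀy = [224, 10843]ᵀ gives AᵀA·[α, β]ᵀ = Aᵀy.
Eliminating β: 5491·(row 1) − 115·(row 2) gives 19721·α = 5491·224 − 115·10843 = -16961, so α = -16961/19721.
Then β = (10843 − 115·(-16961/19721))/5491 = 39298/19721.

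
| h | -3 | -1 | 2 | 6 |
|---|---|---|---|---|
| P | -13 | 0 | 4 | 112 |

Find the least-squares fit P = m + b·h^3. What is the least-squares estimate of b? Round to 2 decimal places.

With design matrix A, AᵀA = [[4, 196]; [196, 47450]] and AᵀP = [103, 24575]ᵀ.
Determinant 4·47450 − 196² = 151384.
m = (103·47450 − 196·24575)/151384 = 35325/75692; b = (4·24575 − 196·103)/151384 = 9764/18923.

b = 0.52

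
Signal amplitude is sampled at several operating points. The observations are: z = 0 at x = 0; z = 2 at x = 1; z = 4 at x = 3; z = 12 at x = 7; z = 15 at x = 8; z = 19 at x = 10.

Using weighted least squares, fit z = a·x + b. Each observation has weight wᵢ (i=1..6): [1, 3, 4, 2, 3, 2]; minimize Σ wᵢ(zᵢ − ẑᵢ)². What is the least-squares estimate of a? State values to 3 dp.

a = 1.924

From the data, Σwᵢ·x·x = 529, Σwᵢ·x = 73, Σwᵢ·1 = 15.
And Σwᵢ·x·z = 962, Σwᵢ·z = 129.
Eliminating b: 15·(row 1) − 73·(row 2) gives 2606·a = 15·962 − 73·129 = 5013, so a = 5013/2606.
Then b = (129 − 73·(5013/2606))/15 = -1985/2606.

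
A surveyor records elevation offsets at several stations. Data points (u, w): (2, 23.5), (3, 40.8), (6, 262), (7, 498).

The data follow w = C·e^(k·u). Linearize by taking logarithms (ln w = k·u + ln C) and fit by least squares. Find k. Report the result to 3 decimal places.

k = 0.613

Let Y = ln w. Fitting Y = k·u + ln C by least squares:
AᵀA = [[98.0000, 18.0000]; [18.0000, 4]], rhs = [94.3243, 18.6446]ᵀ  (here Σu = 18.0000, Σ(u)² = 98.0000, Σln w = 18.6446, Σu·ln w = 94.3243).
Slope k = (n·Σu·ln w − Σu·Σln w)/(n·Σ(u)² − (Σu)²) = (4·94.3243 − 18.0000·18.6446)/68.0000 = 0.61315; ln C = (Σln w − k·Σu)/n = 1.90200.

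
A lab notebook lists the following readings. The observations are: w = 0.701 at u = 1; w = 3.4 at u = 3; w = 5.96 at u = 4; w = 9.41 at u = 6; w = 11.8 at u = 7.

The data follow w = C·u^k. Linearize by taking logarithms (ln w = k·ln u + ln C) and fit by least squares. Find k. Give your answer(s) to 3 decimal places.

Taking logs, ln w = k·ln u + ln C, so regress ln w on ln u.
Over the data: Σln u = 6.2226, Σ(ln u)² = 10.1257, Σln w = 7.3635, Σln u·ln w = 12.6385.
Normal system: [[10.1257, 6.2226]; [6.2226, 5]]·[k, ln C]ᵀ = [12.6385, 7.3635]ᵀ.
Solving (det = 11.9082): k = 1.45889, ln C = -0.34292.

k = 1.459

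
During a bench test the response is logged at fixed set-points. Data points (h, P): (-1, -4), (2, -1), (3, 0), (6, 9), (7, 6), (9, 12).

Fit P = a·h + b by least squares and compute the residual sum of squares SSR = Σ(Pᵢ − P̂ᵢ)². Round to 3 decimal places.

SSR = 15.446

Compute the Gram sums: Σh·h = 180, Σh = 26, Σ1 = 6.
And Σh·P = 206, ΣP = 22.
Normal equations: [[180, 26]; [26, 6]]·[a, b]ᵀ = [206, 22]ᵀ.
Δ = 180·6 − 26² = 404.
a = (206·6 − 26·22)/404 = 166/101; b = (180·22 − 26·206)/404 = -349/101.
Residuals: 111/101, -84/101, -149/101, 262/101, -207/101, 67/101; SSR = 1560/101.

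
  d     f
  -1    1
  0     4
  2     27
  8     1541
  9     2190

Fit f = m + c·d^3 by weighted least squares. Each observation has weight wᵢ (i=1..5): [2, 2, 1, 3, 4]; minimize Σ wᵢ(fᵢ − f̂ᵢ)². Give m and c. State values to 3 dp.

m = 4.024, c = 2.999

Setting ∂/∂m … = 0 gives: 12·m + 4458·c = 13420;  4458·m + 2912262·c = 8753230.
Δ = 12·2912262 − 4458² = 15073380.
m = (13420·2912262 − 4458·8753230)/15073380 = 1010945/251223; c = (12·8753230 − 4458·13420)/15073380 = 251180/83741.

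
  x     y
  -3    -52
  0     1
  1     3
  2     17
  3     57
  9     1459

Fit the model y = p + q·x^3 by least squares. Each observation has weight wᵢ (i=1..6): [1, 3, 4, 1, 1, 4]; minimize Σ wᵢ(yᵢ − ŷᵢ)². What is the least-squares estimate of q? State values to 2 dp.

Normal-equation sums: Σwᵢ·1 = 14, Σwᵢ·x^3 = 2928, Σwᵢ·x^3·x^3 = 2127290.
Moment sums: Σwᵢ·y = 5873, Σwᵢ·x^3·y = 4257535.
Δ = 14·2127290 − 2928² = 21208876.
p = (5873·2127290 − 2928·4257535)/21208876 = 13755845/10604438; q = (14·4257535 − 2928·5873)/21208876 = 21204673/10604438.

q = 2.00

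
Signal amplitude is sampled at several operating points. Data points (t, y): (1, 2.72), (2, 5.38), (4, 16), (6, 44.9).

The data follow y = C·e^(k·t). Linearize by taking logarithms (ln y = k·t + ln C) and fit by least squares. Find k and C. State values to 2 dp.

Let Y = ln y. Fitting Y = k·t + ln C by least squares:
Over the data: Σt = 13.0000, Σ(t)² = 57.0000, Σln y = 9.2603, Σt·ln y = 38.2830.
Normal system: [[57.0000, 13.0000]; [13.0000, 4]]·[k, ln C]ᵀ = [38.2830, 9.2603]ᵀ.
Slope k = (n·Σt·ln y − Σt·Σln y)/(n·Σ(t)² − (Σt)²) = (4·38.2830 − 13.0000·9.2603)/59.0000 = 0.55504; ln C = (Σln y − k·Σt)/n = 0.51120, so C = exp(0.51120) = 1.66729.

k = 0.56, C = 1.67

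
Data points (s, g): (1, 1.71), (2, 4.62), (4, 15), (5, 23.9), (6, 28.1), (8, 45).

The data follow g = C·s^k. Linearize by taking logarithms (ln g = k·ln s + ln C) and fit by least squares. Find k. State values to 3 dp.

k = 1.600

With ln gᵢ as the transformed response and ln sᵢ as the regressor:
Σln s = 7.5601, Σ(ln s)² = 12.5270, Σln g = 15.0912, Σln s·ln g = 23.8157.
Equations: 12.5270·k + 7.5601·ln C = 23.8157;  7.5601·k + 6·ln C = 15.0912.
Δ = 12.5270·6 − (7.5601)² = 18.0074; k = (23.8157·6 − 7.5601·15.0912)/18.0074 = 1.59953, ln C = (12.5270·15.0912 − 7.5601·23.8157)/18.0074 = 0.49978.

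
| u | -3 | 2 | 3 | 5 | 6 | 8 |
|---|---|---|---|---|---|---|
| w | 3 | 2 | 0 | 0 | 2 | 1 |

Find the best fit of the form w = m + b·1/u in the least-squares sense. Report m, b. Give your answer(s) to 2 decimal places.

From the data, Σ1 = 6, Σ1/u = 119/120, Σ1/u·1/u = 889/1600.
Moment sums: Σw = 8, Σ1/u·w = 11/24.
det = 6·(889/1600) − (119/120)² = 6769/2880.
m = (8·(889/1600) − (119/120)·(11/24))/(6769/2880) = 8209/4835; b = (6·(11/24) − (119/120)·8)/(6769/2880) = -14928/6769.

m = 1.70, b = -2.21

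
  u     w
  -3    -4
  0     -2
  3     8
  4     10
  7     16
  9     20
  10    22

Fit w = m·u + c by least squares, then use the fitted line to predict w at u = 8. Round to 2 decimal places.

With design matrix A, AᵀA = [[264, 30]; [30, 7]] and Aᵀw = [588, 70]ᵀ.
Eliminating c: 7·(row 1) − 30·(row 2) gives 948·m = 7·588 − 30·70 = 2016, so m = 168/79.
Then c = (70 − 30·(168/79))/7 = 70/79.
At u = 8: ŵ = (168/79)·(8) + (70/79)·(1) = 1414/79.

ŵ = 17.90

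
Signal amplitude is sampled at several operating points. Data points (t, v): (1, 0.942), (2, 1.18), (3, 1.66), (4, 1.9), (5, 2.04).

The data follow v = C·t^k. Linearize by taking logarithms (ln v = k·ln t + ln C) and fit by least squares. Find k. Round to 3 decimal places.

Let Y = ln v. Fitting Y = k·ln t + ln C by least squares:
XᵀX = [[6.1995, 4.7875]; [4.7875, 5]], rhs = [2.7088, 1.9674]ᵀ  (here Σln t = 4.7875, Σ(ln t)² = 6.1995, Σln v = 1.9674, Σln t·ln v = 2.7088).
Solving (det = 8.0774): k = 0.51068, ln C = -0.09550.

k = 0.511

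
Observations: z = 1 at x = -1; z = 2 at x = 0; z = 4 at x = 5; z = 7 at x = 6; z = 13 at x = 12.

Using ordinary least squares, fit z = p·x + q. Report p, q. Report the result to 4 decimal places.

p = 0.8993, q = 1.4432

Entries of MᵀM: Σx·x = 206, Σx = 22, Σ1 = 5.
Right-hand side: Σx·z = 217, Σz = 27.
Normal equations: [[206, 22]; [22, 5]]·[p, q]ᵀ = [217, 27]ᵀ.
det = 206·5 − 22² = 546.
p = (217·5 − 22·27)/546 = 491/546; q = (206·27 − 22·217)/546 = 394/273.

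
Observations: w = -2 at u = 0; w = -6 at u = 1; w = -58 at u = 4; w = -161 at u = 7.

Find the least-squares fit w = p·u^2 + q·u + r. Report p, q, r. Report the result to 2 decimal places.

p = -2.92, q = -2.33, r = -1.51

Entries of XᵀX: Σu^2·u^2 = 2658, Σu^2·u = 408, Σu^2 = 66, Σu·u = 66, Σu = 12, Σ1 = 4.
Right-hand side: Σu^2·w = -8823, Σu·w = -1365, Σw = -227.
Normal equations: [[2658, 408, 66]; [408, 66, 12]; [66, 12, 4]]·[p, q, r]ᵀ = [-8823, -1365, -227]ᵀ.
Inverting the 3×3 Gram matrix, [p, q, r]ᵀ = [-193/66, -769/330, -83/55]ᵀ.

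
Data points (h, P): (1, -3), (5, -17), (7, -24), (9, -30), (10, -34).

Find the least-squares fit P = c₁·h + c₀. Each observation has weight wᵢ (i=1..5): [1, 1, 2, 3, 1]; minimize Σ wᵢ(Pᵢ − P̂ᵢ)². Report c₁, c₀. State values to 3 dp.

From the data, Σwᵢ·h·h = 467, Σwᵢ·h = 57, Σwᵢ·1 = 8.
For MᵀWP: Σwᵢ·h·P = -1574, Σwᵢ·P = -192.
So MᵀWM·[c₁, c₀]ᵀ = MᵀWP: [[467, 57]; [57, 8]]·[c₁, c₀]ᵀ = [-1574, -192]ᵀ.
Eliminating c₀: 8·(row 1) − 57·(row 2) gives 487·c₁ = 8·(-1574) − 57·(-192) = -1648, so c₁ = -1648/487.
Then c₀ = ((-192) − 57·(-1648/487))/8 = 54/487.

c₁ = -3.384, c₀ = 0.111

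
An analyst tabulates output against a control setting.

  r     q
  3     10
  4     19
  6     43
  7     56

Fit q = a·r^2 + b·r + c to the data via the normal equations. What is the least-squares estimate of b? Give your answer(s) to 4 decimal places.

From the data, Σr^2·r^2 = 4034, Σr^2·r = 650, Σr^2 = 110, Σr·r = 110, Σr = 20, Σ1 = 4.
For Xᵀq: Σr^2·q = 4686, Σr·q = 756, Σq = 128.
Normal equations: [[4034, 650, 110]; [650, 110, 20]; [110, 20, 4]]·[a, b, c]ᵀ = [4686, 756, 128]ᵀ.
Solving the 3×3 system (Gaussian elimination) gives a = 2/3, b = 74/15, c = -11.

b = 4.9333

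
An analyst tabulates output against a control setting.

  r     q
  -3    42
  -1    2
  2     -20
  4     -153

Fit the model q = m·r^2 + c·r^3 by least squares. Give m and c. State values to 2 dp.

m = -1.40, c = -2.04

XᵀX·[m, c]ᵀ = Xᵀq reads: 354·m + 812·c = -2148;  812·m + 4890·c = -11088.
Eliminating c: 4890·(row 1) − 812·(row 2) gives 1071716·m = 4890·(-2148) − 812·(-11088) = -1500264, so m = -375066/267929.
Then c = ((-11088) − 812·(-375066/267929))/4890 = -545244/267929.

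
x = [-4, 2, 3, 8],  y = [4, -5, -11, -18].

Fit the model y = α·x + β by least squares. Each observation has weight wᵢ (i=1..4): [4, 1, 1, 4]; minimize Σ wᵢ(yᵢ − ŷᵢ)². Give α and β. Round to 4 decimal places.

α = -1.8408, β = -3.3344

Sums needed: Σwᵢ·x·x = 333, Σwᵢ·x = 21, Σwᵢ·1 = 10.
For MᵀWy: Σwᵢ·x·y = -683, Σwᵢ·y = -72.
MᵀWM·[α, β]ᵀ = MᵀWy becomes [[333, 21]; [21, 10]]·[α, β]ᵀ = [-683, -72]ᵀ.
Eliminating β: 10·(row 1) − 21·(row 2) gives 2889·α = 10·(-683) − 21·(-72) = -5318, so α = -5318/2889.
Then β = ((-72) − 21·(-5318/2889))/10 = -3211/963.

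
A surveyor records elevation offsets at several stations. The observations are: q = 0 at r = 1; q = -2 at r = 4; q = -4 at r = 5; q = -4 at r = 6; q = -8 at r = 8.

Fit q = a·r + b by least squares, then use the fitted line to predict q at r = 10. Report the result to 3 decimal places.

q̂ = -9.343

From the data, Σr·r = 142, Σr = 24, Σ1 = 5.
Right-hand side: Σr·q = -116, Σq = -18.
Normal equations: [[142, 24]; [24, 5]]·[a, b]ᵀ = [-116, -18]ᵀ.
det = 142·5 − 24² = 134.
a = ((-116)·5 − 24·(-18))/134 = -74/67; b = (142·(-18) − 24·(-116))/134 = 114/67.
At r = 10: q̂ = (-74/67)·(10) + (114/67)·(1) = -626/67.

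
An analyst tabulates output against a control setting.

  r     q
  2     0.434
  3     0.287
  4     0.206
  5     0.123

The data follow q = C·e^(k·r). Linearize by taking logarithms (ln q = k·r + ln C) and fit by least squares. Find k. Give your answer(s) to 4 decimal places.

Taking logs, ln q = k·r + ln C, so regress ln q on r.
Σr = 14.0000, Σ(r)² = 54.0000, Σln q = -5.7584, Σr·ln q = -22.2116.
Equations: 54.0000·k + 14.0000·ln C = -22.2116;  14.0000·k + 4·ln C = -5.7584.
Δ = 54.0000·4 − (14.0000)² = 20.0000; k = (-22.2116·4 − 14.0000·-5.7584)/20.0000 = -0.41142, ln C = (54.0000·-5.7584 − 14.0000·-22.2116)/20.0000 = 0.00036.

k = -0.4114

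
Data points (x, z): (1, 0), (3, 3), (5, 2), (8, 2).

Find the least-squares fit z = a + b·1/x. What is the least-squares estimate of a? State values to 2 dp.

AᵀA·[a, b]ᵀ = Aᵀz reads: 4·a + (199/120)·b = 7;  (199/120)·a + (16801/14400)·b = 33/20.
Δ = 4·(16801/14400) − (199/120)² = 3067/1600.
a = (7·(16801/14400) − (199/120)·(33/20))/(3067/1600) = 78205/27603; b = (4·(33/20) − (199/120)·7)/(3067/1600) = -24040/9201.

a = 2.83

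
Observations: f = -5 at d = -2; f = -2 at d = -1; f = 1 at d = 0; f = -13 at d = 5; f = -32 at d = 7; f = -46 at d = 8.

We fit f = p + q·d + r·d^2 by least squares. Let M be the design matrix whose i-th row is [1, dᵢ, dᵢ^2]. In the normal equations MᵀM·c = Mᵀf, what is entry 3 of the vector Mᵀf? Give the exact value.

Entry 3 ↔ basis d^2, so (Mᵀf)_{3} = Σᵢ (d^2)·fᵢ = (4)·(-5) + (1)·(-2) + (0)·(1) + (25)·(-13) + (49)·(-32) + (64)·(-46) = -4859.

-4859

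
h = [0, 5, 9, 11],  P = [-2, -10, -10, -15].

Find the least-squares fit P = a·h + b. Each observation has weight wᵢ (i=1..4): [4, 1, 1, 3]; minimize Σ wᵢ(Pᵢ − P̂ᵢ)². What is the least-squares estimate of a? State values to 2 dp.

Compute the Gram sums: Σwᵢ·h·h = 469, Σwᵢ·h = 47, Σwᵢ·1 = 9.
Moment sums: Σwᵢ·h·P = -635, Σwᵢ·P = -73.
Eliminating b: 9·(row 1) − 47·(row 2) gives 2012·a = 9·(-635) − 47·(-73) = -2284, so a = -571/503.
Then b = ((-73) − 47·(-571/503))/9 = -1098/503.

a = -1.14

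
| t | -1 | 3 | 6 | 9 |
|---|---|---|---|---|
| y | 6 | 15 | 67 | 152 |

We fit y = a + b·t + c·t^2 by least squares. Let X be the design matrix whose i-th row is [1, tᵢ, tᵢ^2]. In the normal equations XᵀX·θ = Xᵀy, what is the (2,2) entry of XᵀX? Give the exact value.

127

Row 2 ↔ basis t, column 2 ↔ basis t, so (XᵀX)_{2,2} = Σᵢ (t)·(t) = (-1)·(-1) + (3)·(3) + (6)·(6) + (9)·(9) = 127.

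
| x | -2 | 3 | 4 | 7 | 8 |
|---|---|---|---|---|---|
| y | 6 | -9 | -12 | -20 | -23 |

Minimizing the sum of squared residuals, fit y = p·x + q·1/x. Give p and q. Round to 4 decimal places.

p = -2.8620, q = -0.9179

The normal equations are: 142·p + 5·q = -411;  5·p + (12973/28224)·q = -825/56.
Determinant 142·(12973/28224) − 5² = 568283/14112.
p = ((-411)·(12973/28224) − 5·(-825/56))/(568283/14112) = -3252903/1136566; q = (142·(-825/56) − 5·(-411))/(568283/14112) = -521640/568283.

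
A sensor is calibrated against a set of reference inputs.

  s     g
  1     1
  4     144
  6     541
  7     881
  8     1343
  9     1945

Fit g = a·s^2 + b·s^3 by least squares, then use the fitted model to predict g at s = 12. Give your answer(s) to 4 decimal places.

Sums needed: Σs^2·s^2 = 14611, Σs^2·s^3 = 117425, Σs^3·s^3 = 961987.
And Σs^2·g = 308447, Σs^3·g = 2533777.
So XᵀX·[a, b]ᵀ = Xᵀg: [[14611, 117425]; [117425, 961987]]·[a, b]ᵀ = [308447, 2533777]ᵀ.
Eliminating b: 961987·(row 1) − 117425·(row 2) gives 266961432·a = 961987·308447 − 117425·2533777 = -806760036, so a = -67230003/22246786.
Then b = (2533777 − 117425·(-67230003/22246786))/961987 = 66802231/22246786.
At s = 12: ĝ = (-67230003/22246786)·(144) + (66802231/22246786)·(1728) = 52876567368/11123393.

ĝ = 4753.6365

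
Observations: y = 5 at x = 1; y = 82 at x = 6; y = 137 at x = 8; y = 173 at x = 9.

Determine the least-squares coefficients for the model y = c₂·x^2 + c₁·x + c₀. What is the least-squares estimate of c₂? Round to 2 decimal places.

Setting ∂/∂c₂ … = 0 gives: 11954·c₂ + 1458·c₁ + 182·c₀ = 25738;  1458·c₂ + 182·c₁ + 24·c₀ = 3150;  182·c₂ + 24·c₁ + 4·c₀ = 397.
(Σx^2·x^2 = 11954, Σx^2·x = 1458, Σx^2 = 182, Σx·x = 182, Σx = 24, Σ1 = 4, Σx^2·y = 25738, Σx·y = 3150, Σy = 397.)
Inverting the 3×3 Gram matrix, [c₂, c₁, c₀]ᵀ = [10543/5618, 11997/5618, 2949/2809]ᵀ.

c₂ = 1.88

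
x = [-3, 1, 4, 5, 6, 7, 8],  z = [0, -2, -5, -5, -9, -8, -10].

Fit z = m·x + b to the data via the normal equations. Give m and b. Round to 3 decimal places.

The normal equations are: 200·m + 28·b = -237;  28·m + 7·b = -39.
(Σx·x = 200, Σx = 28, Σ1 = 7, Σx·z = -237, Σz = -39.)
Determinant 200·7 − 28² = 616.
m = ((-237)·7 − 28·(-39))/616 = -81/88; b = (200·(-39) − 28·(-237))/616 = -291/154.

m = -0.920, b = -1.890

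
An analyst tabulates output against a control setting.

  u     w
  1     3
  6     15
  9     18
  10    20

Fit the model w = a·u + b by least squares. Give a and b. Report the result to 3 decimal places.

Sums needed: Σu·u = 218, Σu = 26, Σ1 = 4.
Right-hand side: Σu·w = 455, Σw = 56.
Normal equations: [[218, 26]; [26, 4]]·[a, b]ᵀ = [455, 56]ᵀ.
Determinant 218·4 − 26² = 196.
a = (455·4 − 26·56)/196 = 13/7; b = (218·56 − 26·455)/196 = 27/14.

a = 1.857, b = 1.929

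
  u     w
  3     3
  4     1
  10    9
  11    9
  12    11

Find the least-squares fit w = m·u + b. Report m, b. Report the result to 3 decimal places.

From the data, Σu·u = 390, Σu = 40, Σ1 = 5.
For Xᵀw: Σu·w = 334, Σw = 33.
Normal equations: [[390, 40]; [40, 5]]·[m, b]ᵀ = [334, 33]ᵀ.
Δ = 390·5 − 40² = 350.
m = (334·5 − 40·33)/350 = 1; b = (390·33 − 40·334)/350 = -7/5.

m = 1.000, b = -1.400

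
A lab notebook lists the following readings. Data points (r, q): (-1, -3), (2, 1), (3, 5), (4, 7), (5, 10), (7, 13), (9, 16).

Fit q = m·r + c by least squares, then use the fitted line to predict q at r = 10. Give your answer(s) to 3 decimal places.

Sums needed: Σr·r = 185, Σr = 29, Σ1 = 7.
Right-hand side: Σr·q = 333, Σq = 49.
Normal equations: [[185, 29]; [29, 7]]·[m, c]ᵀ = [333, 49]ᵀ.
Eliminating c: 7·(row 1) − 29·(row 2) gives 454·m = 7·333 − 29·49 = 910, so m = 455/227.
Then c = (49 − 29·(455/227))/7 = -296/227.
At r = 10: q̂ = (455/227)·(10) + (-296/227)·(1) = 4254/227.

q̂ = 18.740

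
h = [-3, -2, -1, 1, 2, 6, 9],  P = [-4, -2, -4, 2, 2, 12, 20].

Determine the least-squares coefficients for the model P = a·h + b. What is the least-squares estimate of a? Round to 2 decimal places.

Entries of XᵀX: Σh·h = 136, Σh = 12, Σ1 = 7.
For XᵀP: Σh·P = 278, ΣP = 26.
Determinant 136·7 − 12² = 808.
a = (278·7 − 12·26)/808 = 817/404; b = (136·26 − 12·278)/808 = 25/101.

a = 2.02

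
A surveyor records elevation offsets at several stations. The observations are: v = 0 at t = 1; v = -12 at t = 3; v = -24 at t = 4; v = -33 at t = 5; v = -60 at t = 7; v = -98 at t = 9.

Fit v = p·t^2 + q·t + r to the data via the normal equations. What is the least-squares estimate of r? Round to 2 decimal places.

r = 3.20

Setting ∂/∂p … = 0 gives: 9925·p + 1289·q + 181·r = -12195;  1289·p + 181·q + 29·r = -1599;  181·p + 29·q + 6·r = -227.
(Σt^2·t^2 = 9925, Σt^2·t = 1289, Σt^2 = 181, Σt·t = 181, Σt = 29, Σ1 = 6, Σt^2·v = -12195, Σt·v = -1599, Σv = -227.)
Solving the 3×3 system (Gaussian elimination) gives p = -75/77, q = -928/385, r = 16/5.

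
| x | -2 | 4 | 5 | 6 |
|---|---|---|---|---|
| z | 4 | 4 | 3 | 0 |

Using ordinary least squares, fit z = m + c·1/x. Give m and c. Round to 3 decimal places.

From the data, Σ1 = 4, Σ1/x = 7/60, Σ1/x·1/x = 1369/3600.
Right-hand side: Σz = 11, Σ1/x·z = -2/5.
Determinant 4·(1369/3600) − (7/60)² = 603/400.
m = (11·(1369/3600) − (7/60)·(-2/5))/(603/400) = 15227/5427; c = (4·(-2/5) − (7/60)·11)/(603/400) = -3460/1809.

m = 2.806, c = -1.913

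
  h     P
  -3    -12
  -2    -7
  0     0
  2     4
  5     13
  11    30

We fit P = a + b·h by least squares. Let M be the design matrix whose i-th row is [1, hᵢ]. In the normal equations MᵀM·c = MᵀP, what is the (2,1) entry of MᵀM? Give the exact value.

Row 2 ↔ basis h, column 1 ↔ basis 1, so (MᵀM)_{2,1} = Σᵢ h = (-3)·(1) + (-2)·(1) + (0)·(1) + (2)·(1) + (5)·(1) + (11)·(1) = 13.

13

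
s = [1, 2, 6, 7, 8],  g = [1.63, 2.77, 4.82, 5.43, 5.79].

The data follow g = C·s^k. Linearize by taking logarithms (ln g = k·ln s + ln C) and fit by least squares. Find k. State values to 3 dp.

k = 0.592

With ln gᵢ as the transformed response and ln sᵢ as the regressor:
Sums: Σln s = 6.5103, Σ(ln s)² = 11.8015, Σln g = 6.5283, Σln s·ln g = 10.4684.
Normal system: [[11.8015, 6.5103]; [6.5103, 5]]·[k, ln C]ᵀ = [10.4684, 6.5283]ᵀ.
Solving (det = 16.6240): k = 0.59198, ln C = 0.53486.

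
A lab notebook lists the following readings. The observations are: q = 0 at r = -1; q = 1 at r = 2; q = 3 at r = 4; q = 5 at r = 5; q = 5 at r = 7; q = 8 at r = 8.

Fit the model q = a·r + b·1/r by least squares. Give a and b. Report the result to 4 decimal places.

a = 0.9083, b = -1.0698

With design matrix M, MᵀM = [[159, 6]; [6, 108861/78400]] and Mᵀq = [138, 111/28]ᵀ.
det = 159·(108861/78400) − 6² = 14486499/78400.
a = (138·(108861/78400) − 6·(111/28))/(14486499/78400) = 487334/536537; b = (159·(111/28) − 6·138)/(14486499/78400) = -574000/536537.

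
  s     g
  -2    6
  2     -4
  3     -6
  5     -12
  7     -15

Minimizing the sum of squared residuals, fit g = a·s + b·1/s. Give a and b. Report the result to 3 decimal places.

a = -2.177, b = -0.980

The normal equations are: 91·a + 5·b = -203;  5·a + (14807/22050)·b = -404/35.
Determinant 91·(14807/22050) − 5² = 113741/3150.
a = ((-203)·(14807/22050) − 5·(-404/35))/(113741/3150) = -247603/113741; b = (91·(-404/35) − 5·(-203))/(113741/3150) = -111510/113741.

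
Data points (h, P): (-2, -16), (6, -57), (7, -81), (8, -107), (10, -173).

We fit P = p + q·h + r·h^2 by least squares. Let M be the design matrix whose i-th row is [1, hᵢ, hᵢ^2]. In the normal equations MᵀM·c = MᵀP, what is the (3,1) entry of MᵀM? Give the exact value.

Row 3 ↔ basis h^2, column 1 ↔ basis 1, so (MᵀM)_{3,1} = Σᵢ h^2 = (4)·(1) + (36)·(1) + (49)·(1) + (64)·(1) + (100)·(1) = 253.

253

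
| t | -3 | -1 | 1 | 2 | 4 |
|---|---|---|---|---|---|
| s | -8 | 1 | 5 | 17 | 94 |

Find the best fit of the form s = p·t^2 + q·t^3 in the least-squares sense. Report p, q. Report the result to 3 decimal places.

p = 2.032, q = 0.965

From the data, Σt^2·t^2 = 355, Σt^2·t^3 = 813, Σt^3·t^3 = 4891.
Right-hand side: Σt^2·s = 1506, Σt^3·s = 6372.
Normal equations: [[355, 813]; [813, 4891]]·[p, q]ᵀ = [1506, 6372]ᵀ.
det = 355·4891 − 813² = 1075336.
p = (1506·4891 − 813·6372)/1075336 = 1092705/537668; q = (355·6372 − 813·1506)/1075336 = 518841/537668.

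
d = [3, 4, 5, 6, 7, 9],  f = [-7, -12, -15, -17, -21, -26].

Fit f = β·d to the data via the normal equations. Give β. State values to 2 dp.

Setting ∂/∂β … = 0 gives: 216·β = -627.
(Σd·d = 216, Σd·f = -627.)
Hence β = -627 / 216 ≈ -2.90278.

β = -2.90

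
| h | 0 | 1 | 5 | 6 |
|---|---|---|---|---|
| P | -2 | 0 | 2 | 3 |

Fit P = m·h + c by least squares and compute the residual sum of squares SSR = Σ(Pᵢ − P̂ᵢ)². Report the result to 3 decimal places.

Sums needed: Σh·h = 62, Σh = 12, Σ1 = 4.
And Σh·P = 28, ΣP = 3.
So AᵀA·[m, c]ᵀ = AᵀP: [[62, 12]; [12, 4]]·[m, c]ᵀ = [28, 3]ᵀ.
Δ = 62·4 − 12² = 104.
m = (28·4 − 12·3)/104 = 19/26; c = (62·3 − 12·28)/104 = -75/52.
Residuals: -29/52, 37/52, -11/52, 3/52; SSR = 45/52.

SSR = 0.865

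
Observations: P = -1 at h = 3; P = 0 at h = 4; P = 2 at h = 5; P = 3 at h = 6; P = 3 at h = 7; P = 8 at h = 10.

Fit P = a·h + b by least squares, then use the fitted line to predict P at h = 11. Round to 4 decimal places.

Forming MᵀM = [[235, 35]; [35, 6]] and MᵀP = [126, 15]ᵀ gives MᵀM·[a, b]ᵀ = MᵀP.
Determinant 235·6 − 35² = 185.
a = (126·6 − 35·15)/185 = 231/185; b = (235·15 − 35·126)/185 = -177/37.
At h = 11: P̂ = (231/185)·(11) + (-177/37)·(1) = 1656/185.

P̂ = 8.9514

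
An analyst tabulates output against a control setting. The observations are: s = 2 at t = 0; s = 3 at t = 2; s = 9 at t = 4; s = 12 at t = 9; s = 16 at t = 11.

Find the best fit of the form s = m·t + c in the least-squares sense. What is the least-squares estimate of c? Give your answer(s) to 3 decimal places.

c = 1.954

With design matrix X, XᵀX = [[222, 26]; [26, 5]] and Xᵀs = [326, 42]ᵀ.
Eliminating c: 5·(row 1) − 26·(row 2) gives 434·m = 5·326 − 26·42 = 538, so m = 269/217.
Then c = (42 − 26·(269/217))/5 = 424/217.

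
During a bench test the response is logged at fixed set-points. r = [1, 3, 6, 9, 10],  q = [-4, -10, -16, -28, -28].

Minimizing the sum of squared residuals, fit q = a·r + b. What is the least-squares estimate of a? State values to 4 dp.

Compute the Gram sums: Σr·r = 227, Σr = 29, Σ1 = 5.
Right-hand side: Σr·q = -662, Σq = -86.
XᵀX·[a, b]ᵀ = Xᵀq becomes [[227, 29]; [29, 5]]·[a, b]ᵀ = [-662, -86]ᵀ.
Eliminating b: 5·(row 1) − 29·(row 2) gives 294·a = 5·(-662) − 29·(-86) = -816, so a = -136/49.
Then b = ((-86) − 29·(-136/49))/5 = -54/49.

a = -2.7755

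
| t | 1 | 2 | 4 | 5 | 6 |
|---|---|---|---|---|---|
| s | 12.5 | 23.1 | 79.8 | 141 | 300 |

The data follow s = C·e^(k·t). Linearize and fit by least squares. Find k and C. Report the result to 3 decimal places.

With ln sᵢ as the transformed response and tᵢ as the regressor:
Σt = 18.0000, Σ(t)² = 82.0000, Σln s = 20.6976, Σt·ln s = 85.2900.
Equations: 82.0000·k + 18.0000·ln C = 85.2900;  18.0000·k + 5·ln C = 20.6976.
Δ = 82.0000·5 − (18.0000)² = 86.0000; k = (85.2900·5 − 18.0000·20.6976)/86.0000 = 0.62666, ln C = (82.0000·20.6976 − 18.0000·85.2900)/86.0000 = 1.88356, so C = exp(1.88356) = 6.57685.

k = 0.627, C = 6.577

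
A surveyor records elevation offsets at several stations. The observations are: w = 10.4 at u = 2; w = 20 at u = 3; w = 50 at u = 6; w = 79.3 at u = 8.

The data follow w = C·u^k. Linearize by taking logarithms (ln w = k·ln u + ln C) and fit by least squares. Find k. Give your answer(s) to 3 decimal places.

With ln wᵢ as the transformed response and ln uᵢ as the regressor:
Σln u = 5.6630, Σ(ln u)² = 9.2219, Σln w = 13.6228, Σln u·ln w = 21.0177.
Equations: 9.2219·k + 5.6630·ln C = 21.0177;  5.6630·k + 4·ln C = 13.6228.
Solving (det = 4.8184): k = 1.43725, ln C = 1.37092.

k = 1.437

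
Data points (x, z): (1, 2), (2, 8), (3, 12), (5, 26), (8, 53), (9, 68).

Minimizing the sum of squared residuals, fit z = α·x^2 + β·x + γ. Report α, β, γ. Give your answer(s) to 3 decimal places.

α = 0.570, β = 2.285, γ = 0.037

Compute the Gram sums: Σx^2·x^2 = 11380, Σx^2·x = 1402, Σx^2 = 184, Σx·x = 184, Σx = 28, Σ1 = 6.
For Aᵀz: Σx^2·z = 9692, Σx·z = 1220, Σz = 169.
Normal equations: [[11380, 1402, 184]; [1402, 184, 28]; [184, 28, 6]]·[α, β, γ]ᵀ = [9692, 1220, 169]ᵀ.
Inverting the 3×3 Gram matrix, [α, β, γ]ᵀ = [307/539, 6158/2695, 197/5390]ᵀ.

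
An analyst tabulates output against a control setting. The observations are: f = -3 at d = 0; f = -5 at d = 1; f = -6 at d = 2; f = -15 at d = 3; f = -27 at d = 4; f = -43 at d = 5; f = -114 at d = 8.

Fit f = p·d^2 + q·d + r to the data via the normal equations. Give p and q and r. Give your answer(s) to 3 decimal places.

From the data, Σd^2·d^2 = 5075, Σd^2·d = 737, Σd^2 = 119, Σd·d = 119, Σd = 23, Σ1 = 7.
And Σd^2·f = -8967, Σd·f = -1297, Σf = -213.
So MᵀM·[p, q, r]ᵀ = Mᵀf: [[5075, 737, 119]; [737, 119, 23]; [119, 23, 7]]·[p, q, r]ᵀ = [-8967, -1297, -213]ᵀ.
Row-reducing yields p = -44726/22449, q = 6809/3207, r = -26452/7483.

p = -1.992, q = 2.123, r = -3.535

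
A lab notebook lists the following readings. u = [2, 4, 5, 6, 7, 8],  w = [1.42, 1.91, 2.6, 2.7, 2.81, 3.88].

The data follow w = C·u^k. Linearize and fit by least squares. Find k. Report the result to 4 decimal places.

Linearized form: ln w = k·ln u + ln C. From the 6 transformed points,
XᵀX = [[16.3136, 9.5060]; [9.5060, 6]], rhs = [9.2875, 5.3355]ᵀ  (here Σln u = 9.5060, Σ(ln u)² = 16.3136, Σln w = 5.3355, Σln u·ln w = 9.2875).
Solving (det = 7.5177): k = 0.66581, ln C = -0.16561.

k = 0.6658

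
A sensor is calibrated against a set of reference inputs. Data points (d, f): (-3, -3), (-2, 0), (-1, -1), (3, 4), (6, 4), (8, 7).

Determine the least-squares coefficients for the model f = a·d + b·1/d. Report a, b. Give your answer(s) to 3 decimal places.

Entries of AᵀA: Σd·d = 123, Σd·1/d = 6, Σ1/d·1/d = 97/64.
And Σd·f = 102, Σ1/d·f = 39/8.
So AᵀA·[a, b]ᵀ = Aᵀf: [[123, 6]; [6, 97/64]]·[a, b]ᵀ = [102, 39/8]ᵀ.
Determinant 123·(97/64) − 6² = 9627/64.
a = (102·(97/64) − 6·(39/8))/(9627/64) = 2674/3209; b = (123·(39/8) − 6·102)/(9627/64) = -264/3209.

a = 0.833, b = -0.082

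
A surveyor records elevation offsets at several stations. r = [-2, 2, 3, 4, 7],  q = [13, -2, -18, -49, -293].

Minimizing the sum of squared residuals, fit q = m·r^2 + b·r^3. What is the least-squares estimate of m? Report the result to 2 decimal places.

The normal system AᵀA·[m, b]ᵀ = Aᵀq is [[2770, 18074]; [18074, 122602]]·[m, b]ᵀ = [-15259, -104241]ᵀ.
Δ = 2770·122602 − 18074² = 12938064.
m = ((-15259)·122602 − 18074·(-104241))/12938064 = 3316979/3234516; b = (2770·(-104241) − 18074·(-15259))/12938064 = -3239101/3234516.

m = 1.03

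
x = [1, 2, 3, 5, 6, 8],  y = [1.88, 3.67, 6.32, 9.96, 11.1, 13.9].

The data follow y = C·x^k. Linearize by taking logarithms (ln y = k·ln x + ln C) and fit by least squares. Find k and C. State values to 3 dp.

k = 0.982, C = 1.939

Linearized form: ln y = k·ln x + ln C. From the 6 transformed points,
Over the data: Σln x = 7.2724, Σ(ln x)² = 11.8122, Σln y = 11.1126, Σln x·ln y = 16.4117.
Normal system: [[11.8122, 7.2724]; [7.2724, 6]]·[k, ln C]ᵀ = [16.4117, 11.1126]ᵀ.
Solving (det = 17.9853): k = 0.98164, ln C = 0.66229, so C = exp(0.66229) = 1.93923.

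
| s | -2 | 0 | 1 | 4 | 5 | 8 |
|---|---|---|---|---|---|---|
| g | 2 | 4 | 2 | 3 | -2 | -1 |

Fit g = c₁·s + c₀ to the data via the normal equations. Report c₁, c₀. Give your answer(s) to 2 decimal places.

c₁ = -0.44, c₀ = 2.50

Sums needed: Σs·s = 110, Σs = 16, Σ1 = 6.
For Aᵀg: Σs·g = -8, Σg = 8.
Normal equations: [[110, 16]; [16, 6]]·[c₁, c₀]ᵀ = [-8, 8]ᵀ.
Determinant 110·6 − 16² = 404.
c₁ = ((-8)·6 − 16·8)/404 = -44/101; c₀ = (110·8 − 16·(-8))/404 = 252/101.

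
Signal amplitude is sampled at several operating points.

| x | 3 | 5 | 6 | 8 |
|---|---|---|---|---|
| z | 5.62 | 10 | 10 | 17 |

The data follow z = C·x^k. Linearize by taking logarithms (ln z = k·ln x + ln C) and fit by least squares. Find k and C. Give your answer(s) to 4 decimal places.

Taking logs, ln z = k·ln x + ln C, so regress ln z on ln x.
Sums: Σln x = 6.5793, Σ(ln x)² = 11.3317, Σln z = 9.1647, Σln x·ln z = 15.6196.
Normal system: [[11.3317, 6.5793]; [6.5793, 4]]·[k, ln C]ᵀ = [15.6196, 9.1647]ᵀ.
Slope k = (n·Σln x·ln z − Σln x·Σln z)/(n·Σ(ln x)² − (Σln x)²) = (4·15.6196 − 6.5793·9.1647)/2.0403 = 1.06919; ln C = (Σln z − k·Σln x)/n = 0.53256, so C = exp(0.53256) = 1.70328.

k = 1.0692, C = 1.7033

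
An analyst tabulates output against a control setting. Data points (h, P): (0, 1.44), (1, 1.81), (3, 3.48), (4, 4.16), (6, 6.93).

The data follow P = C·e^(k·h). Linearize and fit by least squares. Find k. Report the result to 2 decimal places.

k = 0.27

Linearized form: ln P = k·h + ln C. From the 5 transformed points,
Σh = 14.0000, Σ(h)² = 62.0000, Σln P = 5.5664, Σh·ln P = 21.6516.
Equations: 62.0000·k + 14.0000·ln C = 21.6516;  14.0000·k + 5·ln C = 5.5664.
Slope k = (n·Σh·ln P − Σh·Σln P)/(n·Σ(h)² − (Σh)²) = (5·21.6516 − 14.0000·5.5664)/114.0000 = 0.26604; ln C = (Σln P − k·Σh)/n = 0.36835.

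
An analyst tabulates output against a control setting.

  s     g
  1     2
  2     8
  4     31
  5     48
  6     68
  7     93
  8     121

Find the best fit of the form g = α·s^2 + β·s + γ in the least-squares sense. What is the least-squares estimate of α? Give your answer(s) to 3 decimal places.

Normal-equation sums: Σs^2·s^2 = 8691, Σs^2·s = 1269, Σs^2 = 195, Σs·s = 195, Σs = 33, Σ1 = 7.
Moment sums: Σs^2·g = 16479, Σs·g = 2409, Σg = 371.
Normal equations: [[8691, 1269, 195]; [1269, 195, 33]; [195, 33, 7]]·[α, β, γ]ᵀ = [16479, 2409, 371]ᵀ.
Row-reducing yields α = 556/301, β = 107/301, γ = -40/301.

α = 1.847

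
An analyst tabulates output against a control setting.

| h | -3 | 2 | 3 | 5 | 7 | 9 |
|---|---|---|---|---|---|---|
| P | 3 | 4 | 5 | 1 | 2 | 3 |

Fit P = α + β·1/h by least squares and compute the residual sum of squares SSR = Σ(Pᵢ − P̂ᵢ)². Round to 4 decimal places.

SSR = 9.0106

The normal equations are: 6·α + (601/630)·β = 18;  (601/630)·α + (216301/396900)·β = 122/35.
(Σ1 = 6, Σ1/h = 601/630, Σ1/h·1/h = 216301/396900, ΣP = 18, Σ1/h·P = 122/35.)
Δ = 6·(216301/396900) − (601/630)² = 187321/79380.
α = (18·(216301/396900) − (601/630)·(122/35))/(187321/79380) = 2573622/936605; β = (6·(122/35) − (601/630)·18)/(187321/79380) = 297108/187321.
Residuals: 731373/936605, 430028/936605, 1614223/936605, -386825/187321, -912632/936605, 71133/936605; SSR = 8439356/936605.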